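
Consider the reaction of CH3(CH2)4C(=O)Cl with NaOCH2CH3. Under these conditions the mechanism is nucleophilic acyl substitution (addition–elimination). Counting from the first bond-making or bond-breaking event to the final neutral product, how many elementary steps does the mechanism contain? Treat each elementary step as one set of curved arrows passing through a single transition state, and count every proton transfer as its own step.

2

Step 1: A lone pair on the O of CH3CH2O⁻ attacks the electrophilic acyl carbon; the π(C=O) electrons move onto oxygen, giving a tetrahedral intermediate.
Step 2: Elimination step: re-formation of the carbonyl π bond drives out Cl⁻, giving the new acyl compound.
Total: 2 elementary steps.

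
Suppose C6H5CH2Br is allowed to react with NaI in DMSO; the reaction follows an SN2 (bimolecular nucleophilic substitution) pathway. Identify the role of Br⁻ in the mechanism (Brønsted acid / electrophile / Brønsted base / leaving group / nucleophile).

leaving group

Step 1: The iodide nucleophile donates a lone pair from I to the α-carbon in a backside attack; simultaneously the C–Br σ-bond breaks and both of its electrons leave with Br⁻. One concerted step with inversion of configuration.
Br⁻ departs with both electrons of the breaking σ-bond — that is the definition of a leaving group.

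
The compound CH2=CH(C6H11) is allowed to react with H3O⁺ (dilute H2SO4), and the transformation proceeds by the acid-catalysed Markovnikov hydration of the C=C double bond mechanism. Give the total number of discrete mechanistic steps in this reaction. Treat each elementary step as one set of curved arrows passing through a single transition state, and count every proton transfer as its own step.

4

Step 1: The π electrons of the C=C bond attack a proton of H3O⁺; Markovnikov addition places the new C–H on the less-substituted alkene carbon, so the positive charge ends up on the more-substituted carbon — a secondary carbocation. H2O is released.
Step 2: A hydride (H with its bonding pair) migrates from the adjacent cyclohexyl carbon to the cationic centre — a 1,2-hydride shift — upgrading the secondary cation to a tertiary one.
Step 3: A lone pair on the oxygen of H2O attacks the carbocation, forming a C–O bond and an oxonium ion (a protonated alcohol).
Step 4: Proton transfer from the O–H of the oxonium ion to H2O completes the catalytic cycle and yields the alcohol.
Total: 4 elementary steps.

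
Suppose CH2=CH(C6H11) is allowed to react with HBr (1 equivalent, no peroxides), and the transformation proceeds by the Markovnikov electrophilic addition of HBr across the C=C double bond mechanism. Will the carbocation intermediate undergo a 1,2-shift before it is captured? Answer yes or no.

yes

The first-formed carbocation is secondary.
The adjacent cyclohexyl carbon already bears 2 other carbon substituents and has a hydrogen to migrate; after a 1,2-hydride shift from that carbon the positive charge sits on a tertiary centre.
Tertiary is more stable than secondary, so the shift occurs.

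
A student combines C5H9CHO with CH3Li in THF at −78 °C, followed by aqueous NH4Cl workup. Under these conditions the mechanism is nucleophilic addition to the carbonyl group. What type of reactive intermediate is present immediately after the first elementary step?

tetrahedral alkoxide intermediate

Step 1: Nucleophilic addition: the carbanion-like carbon of CH3Li adds to the carbonyl carbon, pushing the π(C=O) electron pair onto oxygen and giving a tetrahedral alkoxide.
After step 1 the species present is a tetrahedral alkoxide intermediate.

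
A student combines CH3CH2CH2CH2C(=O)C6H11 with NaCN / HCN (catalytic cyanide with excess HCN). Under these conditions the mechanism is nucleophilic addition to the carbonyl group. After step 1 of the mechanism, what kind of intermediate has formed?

tetrahedral alkoxide intermediate

Step 1: CN⁻ attacks the sp² carbonyl carbon; the C=O π bond breaks and the electrons end up as a lone pair on the alkoxide oxygen of the tetrahedral intermediate.
After step 1 the species present is a tetrahedral alkoxide intermediate.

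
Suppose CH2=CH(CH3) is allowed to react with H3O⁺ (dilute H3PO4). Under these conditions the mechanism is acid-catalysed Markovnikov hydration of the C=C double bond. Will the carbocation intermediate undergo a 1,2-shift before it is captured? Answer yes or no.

no

The first-formed carbocation is secondary.
No single 1,2-shift to an adjacent carbon would produce a more-substituted cation than the one already present, so no rearrangement occurs.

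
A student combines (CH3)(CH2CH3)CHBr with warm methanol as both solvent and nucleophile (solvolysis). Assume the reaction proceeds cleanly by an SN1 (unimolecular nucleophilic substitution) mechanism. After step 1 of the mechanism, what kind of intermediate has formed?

Step 1: Ionisation: the C–Br σ-bond cleaves heterolytically; both bonding electrons depart with Br⁻, leaving a secondary carbocation at the α-carbon.
After step 1 the species present is a secondary carbocation.

secondary carbocation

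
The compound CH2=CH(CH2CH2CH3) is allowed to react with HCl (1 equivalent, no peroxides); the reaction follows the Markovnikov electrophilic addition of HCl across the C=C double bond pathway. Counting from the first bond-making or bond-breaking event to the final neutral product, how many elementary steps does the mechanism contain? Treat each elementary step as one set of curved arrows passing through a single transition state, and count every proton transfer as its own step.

2

Step 1: Protonation of the alkene by HCl: the π bond acts as the nucleophile and picks up H⁺, giving the more stable (Markovnikov) secondary carbocation. The H–Cl bond breaks heterolytically, releasing Cl⁻.
(No 1,2-shift: no single shift to an adjacent carbon would give a more stable cation.)
Step 2: The Cl⁻ anion donates a lone pair to the carbocation, forming the new C–Cl σ-bond and giving the neutral alkyl halide.
Total: 2 elementary steps.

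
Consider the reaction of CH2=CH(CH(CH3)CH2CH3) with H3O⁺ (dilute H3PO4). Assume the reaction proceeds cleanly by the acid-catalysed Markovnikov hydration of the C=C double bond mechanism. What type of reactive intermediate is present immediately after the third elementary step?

oxonium ion

Step 1: The π electrons of the C=C bond attack a proton of H3O⁺; Markovnikov addition places the new C–H on the less-substituted alkene carbon, so the positive charge ends up on the more-substituted carbon — a secondary carbocation. H2O is released.
Step 2: Carbocation rearrangement: a 1,2-hydride shift from the adjacent sec-butyl carbon converts the initially-formed secondary cation into the more stable tertiary cation.
Step 3: Water acts as the nucleophile: an oxygen lone pair bonds to the cationic carbon, giving an oxonium-ion intermediate.
After step 3 the species present is an oxonium ion.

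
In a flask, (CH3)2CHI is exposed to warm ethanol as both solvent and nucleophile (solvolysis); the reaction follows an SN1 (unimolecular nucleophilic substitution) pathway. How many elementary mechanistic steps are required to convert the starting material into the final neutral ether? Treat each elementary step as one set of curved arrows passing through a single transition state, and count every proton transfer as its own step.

Step 1: The C–I bond breaks with both electrons going to the iodide; I⁻ leaves and a secondary carbocation remains.
(No 1,2-shift: no single shift to an adjacent carbon would give a more stable cation.)
Step 2: A lone pair on the oxygen of CH3CH2OH attacks the carbocation, forming a new C–O σ-bond and an oxonium ion.
Step 3: A second solvent molecule removes the proton on oxygen, giving the neutral ether product.
Total: 3 elementary steps.

3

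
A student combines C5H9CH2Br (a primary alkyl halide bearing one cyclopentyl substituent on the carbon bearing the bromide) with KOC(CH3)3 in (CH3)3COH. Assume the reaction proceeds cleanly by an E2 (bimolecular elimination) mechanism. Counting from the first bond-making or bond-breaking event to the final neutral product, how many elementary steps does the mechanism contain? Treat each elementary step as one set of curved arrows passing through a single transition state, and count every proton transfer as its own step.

1

Step 1: Concerted anti-periplanar elimination: (CH3)3CO⁻ abstracts a β-H while Br⁻ leaves, and the C–H electrons become the new C=C π bond — all in a single transition state.
Total: 1 elementary step.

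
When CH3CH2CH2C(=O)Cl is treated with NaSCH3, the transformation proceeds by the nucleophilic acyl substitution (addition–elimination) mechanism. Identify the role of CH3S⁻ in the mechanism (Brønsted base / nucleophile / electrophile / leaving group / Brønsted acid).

nucleophile

Step 1: Nucleophilic addition of CH3S⁻ to the acyl carbon breaks the π(C=O) bond and yields a tetrahedral, anionic intermediate.
CH3S⁻ donates an electron pair to form a new σ-bond to carbon — it is the nucleophile.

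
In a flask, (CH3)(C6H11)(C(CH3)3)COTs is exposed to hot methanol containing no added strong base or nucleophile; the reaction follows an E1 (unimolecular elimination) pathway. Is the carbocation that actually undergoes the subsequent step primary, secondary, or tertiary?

tertiary

Step 1: Ionisation: the C–O σ-bond cleaves heterolytically; both bonding electrons depart with TsO⁻, leaving a tertiary carbocation at the α-carbon.
No single 1,2-shift to an adjacent carbon would give a more-substituted cation, so no rearrangement occurs.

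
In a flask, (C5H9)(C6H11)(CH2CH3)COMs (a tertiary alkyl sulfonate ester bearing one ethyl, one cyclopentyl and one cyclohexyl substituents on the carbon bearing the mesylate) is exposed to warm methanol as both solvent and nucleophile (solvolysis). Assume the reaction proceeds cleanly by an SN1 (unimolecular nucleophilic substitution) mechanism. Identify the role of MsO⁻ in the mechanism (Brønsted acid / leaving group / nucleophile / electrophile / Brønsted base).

leaving group

Step 1: Ionisation: the C–O σ-bond cleaves heterolytically; both bonding electrons depart with MsO⁻, leaving a tertiary carbocation at the α-carbon.
MsO⁻ departs with both electrons of the breaking σ-bond — that is the definition of a leaving group.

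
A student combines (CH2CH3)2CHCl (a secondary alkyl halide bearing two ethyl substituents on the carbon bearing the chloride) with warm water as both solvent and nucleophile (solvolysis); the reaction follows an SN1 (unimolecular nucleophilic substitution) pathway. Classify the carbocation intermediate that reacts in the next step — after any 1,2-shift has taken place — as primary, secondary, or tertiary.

Step 1: Rate-determining heterolysis of the C–Cl bond gives Cl⁻ and a secondary carbocation.
No single 1,2-shift to an adjacent carbon would give a more-substituted cation, so no rearrangement occurs.

secondary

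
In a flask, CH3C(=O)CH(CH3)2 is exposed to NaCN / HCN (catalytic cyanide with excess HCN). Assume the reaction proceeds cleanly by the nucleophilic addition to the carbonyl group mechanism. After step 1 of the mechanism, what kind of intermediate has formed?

tetrahedral alkoxide intermediate

Step 1: A lone pair / filled orbital on CN⁻ attacks the electrophilic carbonyl carbon; the π(C=O) electrons shift onto oxygen, producing a tetrahedral alkoxide intermediate.
After step 1 the species present is a tetrahedral alkoxide intermediate.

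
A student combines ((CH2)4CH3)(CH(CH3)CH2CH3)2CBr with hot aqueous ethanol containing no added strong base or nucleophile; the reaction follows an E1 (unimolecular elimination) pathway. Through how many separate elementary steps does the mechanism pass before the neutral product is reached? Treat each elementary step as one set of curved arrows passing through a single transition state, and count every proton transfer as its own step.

Step 1: Unassisted departure of Br⁻ (taking the C–Br bonding pair) generates a tertiary carbocation.
(No 1,2-shift: no single shift to an adjacent carbon would give a more stable cation.)
Step 2: Loss of a β-proton to a water (or ethanol) molecule of the solvent: the C–H bonding pair collapses toward the cationic carbon to form the C=C π bond, yielding the alkene.
Total: 2 elementary steps.

2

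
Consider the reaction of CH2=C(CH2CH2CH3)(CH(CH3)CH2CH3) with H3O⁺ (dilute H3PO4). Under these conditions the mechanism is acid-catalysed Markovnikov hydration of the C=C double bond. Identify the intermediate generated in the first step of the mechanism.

tertiary carbocation

Step 1: Electrophilic addition begins with the π(C=C) electrons forming a bond to the proton of H3O⁺. Following Markovnikov's rule, the resulting cation is tertiary. H2O is released.
After step 1 the species present is a tertiary carbocation.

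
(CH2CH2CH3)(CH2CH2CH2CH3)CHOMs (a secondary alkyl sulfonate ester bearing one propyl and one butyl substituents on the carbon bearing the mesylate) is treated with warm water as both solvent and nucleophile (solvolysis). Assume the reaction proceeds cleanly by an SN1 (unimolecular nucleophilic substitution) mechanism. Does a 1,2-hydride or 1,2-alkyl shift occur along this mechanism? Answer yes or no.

The first-formed carbocation is secondary.
No single 1,2-shift to an adjacent carbon would produce a more-substituted cation than the one already present, so no rearrangement occurs.

no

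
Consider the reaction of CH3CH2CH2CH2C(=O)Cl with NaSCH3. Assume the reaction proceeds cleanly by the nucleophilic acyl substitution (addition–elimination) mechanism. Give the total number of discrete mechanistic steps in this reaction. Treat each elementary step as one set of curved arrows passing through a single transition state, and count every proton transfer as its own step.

2

Step 1: Nucleophilic addition of CH3S⁻ to the acyl carbon breaks the π(C=O) bond and yields a tetrahedral, anionic intermediate.
Step 2: Collapse of the tetrahedral intermediate: the alkoxide oxygen pushes its lone pair back to re-form C=O while Cl⁻ leaves.
Total: 2 elementary steps.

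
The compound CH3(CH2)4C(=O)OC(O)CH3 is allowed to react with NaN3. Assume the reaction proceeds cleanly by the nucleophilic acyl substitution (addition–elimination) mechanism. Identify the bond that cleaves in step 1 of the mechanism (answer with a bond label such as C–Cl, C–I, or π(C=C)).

Step 1: A lone pair on the N of N3⁻ attacks the electrophilic acyl carbon; the π(C=O) electrons move onto oxygen, giving a tetrahedral intermediate.
The bond broken in this step is the π(C=O) bond.

π(C=O)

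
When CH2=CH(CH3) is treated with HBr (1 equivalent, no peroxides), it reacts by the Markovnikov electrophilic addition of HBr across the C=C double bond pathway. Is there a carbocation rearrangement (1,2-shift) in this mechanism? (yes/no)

The first-formed carbocation is secondary.
No single 1,2-shift to an adjacent carbon would produce a more-substituted cation than the one already present, so no rearrangement occurs.

no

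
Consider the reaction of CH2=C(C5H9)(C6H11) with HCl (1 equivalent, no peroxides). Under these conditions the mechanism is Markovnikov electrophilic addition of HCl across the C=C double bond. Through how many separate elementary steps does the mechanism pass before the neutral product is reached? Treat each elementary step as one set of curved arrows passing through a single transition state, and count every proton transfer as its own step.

2

Step 1: The π electrons of the C=C bond attack a proton of HCl; Markovnikov addition places the new C–H on the less-substituted alkene carbon, so the positive charge ends up on the more-substituted carbon — a tertiary carbocation. The H–Cl bond breaks heterolytically, releasing Cl⁻.
(No 1,2-shift: no single shift to an adjacent carbon would give a more stable cation.)
Step 2: Cl⁻ captures the cation: a lone pair on Cl⁻ fills the empty p orbital, producing the alkyl halide product.
Total: 2 elementary steps.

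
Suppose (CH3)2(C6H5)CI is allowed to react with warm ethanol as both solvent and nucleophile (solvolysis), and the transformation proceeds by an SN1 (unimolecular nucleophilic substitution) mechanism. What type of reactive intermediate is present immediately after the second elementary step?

oxonium ion

Step 1: Ionisation: the C–I σ-bond cleaves heterolytically; both bonding electrons depart with I⁻, leaving a tertiary carbocation at the α-carbon.
Step 2: CH3CH2OH donates an oxygen lone pair into the empty p orbital of the cation, giving a protonated ether (an oxonium ion).
After step 2 the species present is an oxonium ion.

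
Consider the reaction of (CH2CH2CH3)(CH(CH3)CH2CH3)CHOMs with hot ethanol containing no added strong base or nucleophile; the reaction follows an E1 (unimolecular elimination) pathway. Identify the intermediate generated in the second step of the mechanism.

tertiary carbocation

Step 1: The C–O bond breaks with both electrons going to the mesylate; MsO⁻ leaves and a secondary carbocation remains.
Step 2: A hydride (H with its bonding pair) migrates from the adjacent sec-butyl carbon to the cationic centre — a 1,2-hydride shift — upgrading the secondary cation to a tertiary one.
After step 2 the species present is a tertiary carbocation.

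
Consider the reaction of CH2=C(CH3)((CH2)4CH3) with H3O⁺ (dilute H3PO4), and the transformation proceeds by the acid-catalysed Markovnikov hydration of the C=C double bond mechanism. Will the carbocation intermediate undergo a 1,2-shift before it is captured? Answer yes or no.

no

The first-formed carbocation is tertiary.
No single 1,2-shift to an adjacent carbon would produce a more-substituted cation than the one already present, so no rearrangement occurs.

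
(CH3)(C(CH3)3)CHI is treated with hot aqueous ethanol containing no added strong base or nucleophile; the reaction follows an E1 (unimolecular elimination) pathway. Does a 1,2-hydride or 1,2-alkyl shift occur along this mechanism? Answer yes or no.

yes

The first-formed carbocation is secondary.
The adjacent tert-butyl carbon has no hydrogen but bears methyl groups; migration of one methyl with its bonding pair (a 1,2-methyl shift) places the charge on a tertiary centre.
Tertiary is more stable than secondary, so the shift occurs.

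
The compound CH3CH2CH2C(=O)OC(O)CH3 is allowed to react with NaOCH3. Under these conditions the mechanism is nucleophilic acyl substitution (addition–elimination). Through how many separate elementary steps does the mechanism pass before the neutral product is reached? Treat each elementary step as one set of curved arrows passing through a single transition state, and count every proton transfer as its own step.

Step 1: Nucleophilic addition of CH3O⁻ to the acyl carbon breaks the π(C=O) bond and yields a tetrahedral, anionic intermediate.
Step 2: Elimination step: re-formation of the carbonyl π bond drives out CH3CO2⁻, giving the new acyl compound.
Total: 2 elementary steps.

2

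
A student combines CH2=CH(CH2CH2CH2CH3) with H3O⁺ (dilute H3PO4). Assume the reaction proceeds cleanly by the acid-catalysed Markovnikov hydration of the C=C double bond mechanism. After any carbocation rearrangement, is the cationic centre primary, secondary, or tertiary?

secondary

Step 1: Electrophilic addition begins with the π(C=C) electrons forming a bond to the proton of H3O⁺. Following Markovnikov's rule, the resulting cation is secondary. H2O is released.
No single 1,2-shift to an adjacent carbon would give a more-substituted cation, so no rearrangement occurs.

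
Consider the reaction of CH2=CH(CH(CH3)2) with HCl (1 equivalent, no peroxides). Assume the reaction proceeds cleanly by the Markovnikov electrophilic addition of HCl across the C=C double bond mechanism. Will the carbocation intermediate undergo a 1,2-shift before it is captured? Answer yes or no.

yes

The first-formed carbocation is secondary.
The adjacent isopropyl carbon already bears 2 other carbon substituents and has a hydrogen to migrate; after a 1,2-hydride shift from that carbon the positive charge sits on a tertiary centre.
Tertiary is more stable than secondary, so the shift occurs.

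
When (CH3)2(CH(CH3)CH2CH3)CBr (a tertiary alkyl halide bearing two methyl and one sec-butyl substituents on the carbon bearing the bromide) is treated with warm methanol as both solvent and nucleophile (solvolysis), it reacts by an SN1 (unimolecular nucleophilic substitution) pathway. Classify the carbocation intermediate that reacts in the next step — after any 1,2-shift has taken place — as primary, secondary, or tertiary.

tertiary

Step 1: The C–Br bond breaks with both electrons going to the bromide; Br⁻ leaves and a tertiary carbocation remains.
No single 1,2-shift to an adjacent carbon would give a more-substituted cation, so no rearrangement occurs.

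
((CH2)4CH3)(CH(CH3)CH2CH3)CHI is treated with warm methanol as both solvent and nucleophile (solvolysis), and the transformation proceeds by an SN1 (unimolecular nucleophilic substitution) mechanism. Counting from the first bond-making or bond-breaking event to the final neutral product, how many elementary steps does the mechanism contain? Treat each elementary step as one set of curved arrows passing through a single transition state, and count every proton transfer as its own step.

4

Step 1: Unassisted departure of I⁻ (taking the C–I bonding pair) generates a secondary carbocation.
Step 2: Carbocation rearrangement: a 1,2-hydride shift from the adjacent sec-butyl carbon converts the initially-formed secondary cation into the more stable tertiary cation.
Step 3: Nucleophilic capture: the oxygen of CH3OH bonds to the cationic carbon, producing an oxonium-ion intermediate.
Step 4: Deprotonation of the oxonium oxygen by solvent methanol yields the neutral ether.
Total: 4 elementary steps.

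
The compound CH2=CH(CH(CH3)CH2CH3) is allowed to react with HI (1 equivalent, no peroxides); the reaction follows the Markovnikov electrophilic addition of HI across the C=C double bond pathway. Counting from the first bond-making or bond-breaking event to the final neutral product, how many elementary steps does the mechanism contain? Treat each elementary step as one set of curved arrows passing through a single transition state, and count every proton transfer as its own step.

Step 1: The π electrons of the C=C bond attack a proton of HI; Markovnikov addition places the new C–H on the less-substituted alkene carbon, so the positive charge ends up on the more-substituted carbon — a secondary carbocation. The H–I bond breaks heterolytically, releasing I⁻.
Step 2: Carbocation rearrangement: a 1,2-hydride shift from the adjacent sec-butyl carbon converts the initially-formed secondary cation into the more stable tertiary cation.
Step 3: Nucleophilic attack by I⁻ on the carbocation completes the addition, giving R–I.
Total: 3 elementary steps.

3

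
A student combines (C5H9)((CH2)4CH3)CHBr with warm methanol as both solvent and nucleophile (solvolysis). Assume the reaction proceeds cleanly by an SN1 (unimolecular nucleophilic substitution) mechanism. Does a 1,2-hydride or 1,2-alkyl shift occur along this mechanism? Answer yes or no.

The first-formed carbocation is secondary.
The adjacent cyclopentyl carbon already bears 2 other carbon substituents and has a hydrogen to migrate; after a 1,2-hydride shift from that carbon the positive charge sits on a tertiary centre.
Tertiary is more stable than secondary, so the shift occurs.

yes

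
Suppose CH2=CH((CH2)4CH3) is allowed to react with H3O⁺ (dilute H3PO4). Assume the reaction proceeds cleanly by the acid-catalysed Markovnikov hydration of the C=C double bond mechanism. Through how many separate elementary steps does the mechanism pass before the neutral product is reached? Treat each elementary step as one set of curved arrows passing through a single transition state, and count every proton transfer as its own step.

Step 1: Electrophilic addition begins with the π(C=C) electrons forming a bond to the proton of H3O⁺. Following Markovnikov's rule, the resulting cation is secondary. H2O is released.
(No 1,2-shift: no single shift to an adjacent carbon would give a more stable cation.)
Step 2: A lone pair on the oxygen of H2O attacks the carbocation, forming a C–O bond and an oxonium ion (a protonated alcohol).
Step 3: Deprotonation of the oxonium ion by a water molecule delivers the neutral alcohol and regenerates the acid catalyst.
Total: 3 elementary steps.

3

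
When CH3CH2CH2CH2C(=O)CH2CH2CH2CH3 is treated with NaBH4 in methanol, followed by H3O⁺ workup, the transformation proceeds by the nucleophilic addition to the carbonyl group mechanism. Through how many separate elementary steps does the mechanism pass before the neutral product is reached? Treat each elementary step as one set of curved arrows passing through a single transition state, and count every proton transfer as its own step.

2

Step 1: H⁻ (delivered from BH4⁻) attacks the sp² carbonyl carbon; the C=O π bond breaks and the electrons end up as a lone pair on the alkoxide oxygen of the tetrahedral intermediate.
Step 2: On H3O⁺ workup the alkoxide oxygen is protonated, giving an alcohol.
Total: 2 elementary steps.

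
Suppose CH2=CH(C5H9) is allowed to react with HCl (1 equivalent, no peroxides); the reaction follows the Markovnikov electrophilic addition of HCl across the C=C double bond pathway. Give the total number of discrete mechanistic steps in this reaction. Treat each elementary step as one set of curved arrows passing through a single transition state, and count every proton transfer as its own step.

Step 1: Electrophilic addition begins with the π(C=C) electrons forming a bond to the proton of HCl. Following Markovnikov's rule, the resulting cation is secondary. The H–Cl bond breaks heterolytically, releasing Cl⁻.
Step 2: A 1,2-hydride shift from the adjacent cyclopentyl carbon moves the positive charge from the secondary centre to an adjacent carbon, generating a more stable tertiary carbocation.
Step 3: Cl⁻ captures the cation: a lone pair on Cl⁻ fills the empty p orbital, producing the alkyl halide product.
Total: 3 elementary steps.

3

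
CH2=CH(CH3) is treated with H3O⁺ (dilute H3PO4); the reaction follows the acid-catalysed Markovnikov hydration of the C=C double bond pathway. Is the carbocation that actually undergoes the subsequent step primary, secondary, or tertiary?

secondary

Step 1: Protonation of the alkene by H3O⁺: the π bond acts as the nucleophile and picks up H⁺, giving the more stable (Markovnikov) secondary carbocation. H2O is released.
No single 1,2-shift to an adjacent carbon would give a more-substituted cation, so no rearrangement occurs.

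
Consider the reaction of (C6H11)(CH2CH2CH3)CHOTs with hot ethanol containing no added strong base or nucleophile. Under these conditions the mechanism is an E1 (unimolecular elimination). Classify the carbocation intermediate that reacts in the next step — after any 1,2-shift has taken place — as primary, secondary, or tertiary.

Step 1: Rate-determining heterolysis of the C–O bond gives TsO⁻ and a secondary carbocation.
Step 2: Carbocation rearrangement: a 1,2-hydride shift from the adjacent cyclohexyl carbon converts the initially-formed secondary cation into the more stable tertiary cation.
The cation rearranges from secondary to tertiary via a 1,2-hydride shift from the adjacent cyclohexyl carbon; the tertiary cation is what reacts next.

tertiary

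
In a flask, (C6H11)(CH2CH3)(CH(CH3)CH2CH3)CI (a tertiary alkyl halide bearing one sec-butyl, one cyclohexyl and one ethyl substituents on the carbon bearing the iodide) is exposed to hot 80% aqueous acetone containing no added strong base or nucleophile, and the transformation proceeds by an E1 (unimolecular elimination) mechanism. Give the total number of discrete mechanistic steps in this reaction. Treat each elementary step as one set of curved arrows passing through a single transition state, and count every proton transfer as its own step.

Step 1: Ionisation: the C–I σ-bond cleaves heterolytically; both bonding electrons depart with I⁻, leaving a tertiary carbocation at the α-carbon.
(No 1,2-shift: no single shift to an adjacent carbon would give a more stable cation.)
Step 2: A weak base (a water molecule from the solvent) removes a proton from a carbon adjacent to the cationic centre; the electrons of that C–H bond become the new π(C=C) bond, giving the alkene.
Total: 2 elementary steps.

2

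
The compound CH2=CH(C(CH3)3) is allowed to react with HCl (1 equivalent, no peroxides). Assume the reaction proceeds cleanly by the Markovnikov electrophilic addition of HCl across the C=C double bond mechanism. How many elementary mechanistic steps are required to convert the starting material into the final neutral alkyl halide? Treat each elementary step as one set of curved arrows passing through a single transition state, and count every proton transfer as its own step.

3

Step 1: The π electrons of the C=C bond attack a proton of HCl; Markovnikov addition places the new C–H on the less-substituted alkene carbon, so the positive charge ends up on the more-substituted carbon — a secondary carbocation. The H–Cl bond breaks heterolytically, releasing Cl⁻.
Step 2: A methyl group with its bonding pair migrates from the adjacent tert-butyl carbon to the cationic centre — a 1,2-methyl shift — upgrading the secondary cation to a tertiary one.
Step 3: Cl⁻ captures the cation: a lone pair on Cl⁻ fills the empty p orbital, producing the alkyl halide product.
Total: 3 elementary steps.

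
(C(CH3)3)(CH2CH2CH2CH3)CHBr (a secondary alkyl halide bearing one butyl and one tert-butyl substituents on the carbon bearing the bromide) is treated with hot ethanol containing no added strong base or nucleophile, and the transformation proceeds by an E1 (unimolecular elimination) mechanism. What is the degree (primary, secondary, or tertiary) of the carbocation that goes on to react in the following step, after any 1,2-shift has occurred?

tertiary

Step 1: Rate-determining heterolysis of the C–Br bond gives Br⁻ and a secondary carbocation.
Step 2: Carbocation rearrangement: a 1,2-methyl shift from the adjacent tert-butyl carbon converts the initially-formed secondary cation into the more stable tertiary cation.
The cation rearranges from secondary to tertiary via a 1,2-methyl shift from the adjacent tert-butyl carbon; the tertiary cation is what reacts next.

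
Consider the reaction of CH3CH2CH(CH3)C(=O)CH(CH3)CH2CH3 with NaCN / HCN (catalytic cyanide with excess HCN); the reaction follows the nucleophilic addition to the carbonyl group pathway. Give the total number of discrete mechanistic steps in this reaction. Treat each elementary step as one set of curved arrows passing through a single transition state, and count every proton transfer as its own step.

Step 1: A lone pair / filled orbital on CN⁻ attacks the electrophilic carbonyl carbon; the π(C=O) electrons shift onto oxygen, producing a tetrahedral alkoxide intermediate.
Step 2: The alkoxide oxygen removes a proton from HCN present in the mixture, giving a cyanohydrin and regenerating CN⁻.
Total: 2 elementary steps.

2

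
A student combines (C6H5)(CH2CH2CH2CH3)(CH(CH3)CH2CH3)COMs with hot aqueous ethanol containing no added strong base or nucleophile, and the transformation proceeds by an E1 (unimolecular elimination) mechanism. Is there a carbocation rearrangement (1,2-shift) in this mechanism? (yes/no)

no

The first-formed carbocation is tertiary.
No single 1,2-shift to an adjacent carbon would produce a more-substituted cation than the one already present, so no rearrangement occurs.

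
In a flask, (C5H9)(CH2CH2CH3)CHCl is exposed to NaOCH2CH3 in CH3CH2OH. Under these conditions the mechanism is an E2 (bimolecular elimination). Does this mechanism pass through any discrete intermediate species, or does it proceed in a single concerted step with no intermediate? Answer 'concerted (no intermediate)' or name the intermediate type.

concerted (no intermediate)

The strong base CH3CH2O⁻ removes a β-hydrogen; in the same concerted event the electrons of the breaking C–H bond form the new π(C=C) bond and the C–Cl σ-bond breaks, expelling Cl⁻. Anti-periplanar geometry; one transition state.
All bond changes occur in one transition state; no discrete intermediate is formed.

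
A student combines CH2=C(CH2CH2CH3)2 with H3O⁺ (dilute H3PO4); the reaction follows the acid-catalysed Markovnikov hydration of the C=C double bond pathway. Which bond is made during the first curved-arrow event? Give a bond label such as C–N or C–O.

Step 1: Electrophilic addition begins with the π(C=C) electrons forming a bond to the proton of H3O⁺. Following Markovnikov's rule, the resulting cation is tertiary. H2O is released.
The bond formed in this step is the C–H bond.

C–H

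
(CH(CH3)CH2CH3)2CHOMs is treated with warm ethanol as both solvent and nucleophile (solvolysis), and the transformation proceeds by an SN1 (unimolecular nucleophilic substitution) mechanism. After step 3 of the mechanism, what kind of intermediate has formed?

Step 1: The C–O bond breaks with both electrons going to the mesylate; MsO⁻ leaves and a secondary carbocation remains.
Step 2: A hydride (H with its bonding pair) migrates from the adjacent sec-butyl carbon to the cationic centre — a 1,2-hydride shift — upgrading the secondary cation to a tertiary one.
Step 3: Nucleophilic capture: the oxygen of CH3CH2OH bonds to the cationic carbon, producing an oxonium-ion intermediate.
After step 3 the species present is an oxonium ion.

oxonium ion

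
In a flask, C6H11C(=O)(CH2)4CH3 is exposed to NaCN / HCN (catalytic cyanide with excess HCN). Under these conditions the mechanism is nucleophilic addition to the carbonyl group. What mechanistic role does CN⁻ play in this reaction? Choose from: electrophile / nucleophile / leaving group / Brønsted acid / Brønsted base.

Step 1: CN⁻ attacks the sp² carbonyl carbon; the C=O π bond breaks and the electrons end up as a lone pair on the alkoxide oxygen of the tetrahedral intermediate.
CN⁻ donates an electron pair to form a new σ-bond to carbon — it is the nucleophile.

nucleophile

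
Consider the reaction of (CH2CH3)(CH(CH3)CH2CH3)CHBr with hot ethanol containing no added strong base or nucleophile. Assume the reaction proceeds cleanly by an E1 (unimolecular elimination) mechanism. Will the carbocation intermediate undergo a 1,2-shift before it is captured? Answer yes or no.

yes

The first-formed carbocation is secondary.
The adjacent sec-butyl carbon already bears 2 other carbon substituents and has a hydrogen to migrate; after a 1,2-hydride shift from that carbon the positive charge sits on a tertiary centre.
Tertiary is more stable than secondary, so the shift occurs.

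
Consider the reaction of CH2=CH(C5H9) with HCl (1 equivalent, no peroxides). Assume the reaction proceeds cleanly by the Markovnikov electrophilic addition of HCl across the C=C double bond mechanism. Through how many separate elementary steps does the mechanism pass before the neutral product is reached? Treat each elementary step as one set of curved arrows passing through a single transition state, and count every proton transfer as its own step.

3

Step 1: Protonation of the alkene by HCl: the π bond acts as the nucleophile and picks up H⁺, giving the more stable (Markovnikov) secondary carbocation. The H–Cl bond breaks heterolytically, releasing Cl⁻.
Step 2: A 1,2-hydride shift from the adjacent cyclopentyl carbon moves the positive charge from the secondary centre to an adjacent carbon, generating a more stable tertiary carbocation.
Step 3: The Cl⁻ anion donates a lone pair to the carbocation, forming the new C–Cl σ-bond and giving the neutral alkyl halide.
Total: 3 elementary steps.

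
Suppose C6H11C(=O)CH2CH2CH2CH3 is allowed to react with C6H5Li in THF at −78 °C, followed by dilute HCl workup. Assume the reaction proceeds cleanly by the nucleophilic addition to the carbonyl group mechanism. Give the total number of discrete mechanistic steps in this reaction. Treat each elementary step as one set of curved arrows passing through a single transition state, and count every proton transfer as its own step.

Step 1: the carbanion-like carbon of C6H5Li attacks the sp² carbonyl carbon; the C=O π bond breaks and the electrons end up as a lone pair on the alkoxide oxygen of the tetrahedral intermediate.
Step 2: On dilute HCl workup the alkoxide oxygen is protonated, giving an alcohol.
Total: 2 elementary steps.

2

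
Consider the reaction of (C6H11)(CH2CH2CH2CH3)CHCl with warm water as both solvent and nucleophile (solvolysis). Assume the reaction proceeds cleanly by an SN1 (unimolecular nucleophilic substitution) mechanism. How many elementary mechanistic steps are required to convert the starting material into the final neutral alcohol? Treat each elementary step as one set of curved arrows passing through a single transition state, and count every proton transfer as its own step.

Step 1: Ionisation: the C–Cl σ-bond cleaves heterolytically; both bonding electrons depart with Cl⁻, leaving a secondary carbocation at the α-carbon.
Step 2: A 1,2-hydride shift from the adjacent cyclohexyl carbon moves the positive charge from the secondary centre to an adjacent carbon, generating a more stable tertiary carbocation.
Step 3: A lone pair on the oxygen of H2O attacks the carbocation, forming a new C–O σ-bond and an oxonium ion.
Step 4: A second solvent molecule removes the proton on oxygen, giving the neutral alcohol product.
Total: 4 elementary steps.

4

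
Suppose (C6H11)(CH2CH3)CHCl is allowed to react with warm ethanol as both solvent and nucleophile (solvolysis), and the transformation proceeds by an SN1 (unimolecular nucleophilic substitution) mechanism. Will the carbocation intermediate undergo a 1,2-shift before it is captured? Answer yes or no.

yes

The first-formed carbocation is secondary.
The adjacent cyclohexyl carbon already bears 2 other carbon substituents and has a hydrogen to migrate; after a 1,2-hydride shift from that carbon the positive charge sits on a tertiary centre.
Tertiary is more stable than secondary, so the shift occurs.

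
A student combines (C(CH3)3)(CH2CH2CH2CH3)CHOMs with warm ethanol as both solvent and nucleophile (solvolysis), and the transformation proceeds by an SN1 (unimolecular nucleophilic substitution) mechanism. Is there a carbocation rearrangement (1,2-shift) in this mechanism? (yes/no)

yes

The first-formed carbocation is secondary.
The adjacent tert-butyl carbon has no hydrogen but bears methyl groups; migration of one methyl with its bonding pair (a 1,2-methyl shift) places the charge on a tertiary centre.
Tertiary is more stable than secondary, so the shift occurs.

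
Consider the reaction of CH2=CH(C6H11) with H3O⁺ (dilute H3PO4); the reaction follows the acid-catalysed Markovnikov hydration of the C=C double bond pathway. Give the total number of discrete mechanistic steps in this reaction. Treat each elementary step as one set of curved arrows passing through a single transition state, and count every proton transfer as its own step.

4

Step 1: Electrophilic addition begins with the π(C=C) electrons forming a bond to the proton of H3O⁺. Following Markovnikov's rule, the resulting cation is secondary. H2O is released.
Step 2: A 1,2-hydride shift from the adjacent cyclohexyl carbon moves the positive charge from the secondary centre to an adjacent carbon, generating a more stable tertiary carbocation.
Step 3: Nucleophilic capture of the cation by H2O produces the protonated alcohol (an oxonium ion).
Step 4: Deprotonation of the oxonium ion by a water molecule delivers the neutral alcohol and regenerates the acid catalyst.
Total: 4 elementary steps.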